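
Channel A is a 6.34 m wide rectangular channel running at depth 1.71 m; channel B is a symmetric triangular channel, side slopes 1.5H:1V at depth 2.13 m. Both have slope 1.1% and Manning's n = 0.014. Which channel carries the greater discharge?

Channel A: Flow area A = b·y = 6.34 × 1.71 = 10.84 m². Wetted perimeter P = b + 2y = 6.34 + 2×1.71 = 9.76 m. Hydraulic radius R = A/P = 10.84/9.76 = 1.111 m. Q_A = (1/0.014)·10.84·1.111^(2/3)·√0.011 = 87.11 m³/s.
Channel B: For a triangular section with side slope z = 1.5: A = zy² = 1.5×2.13² = 6.805 m²; P = 2y√(1+z²) = 2×2.13×1.803 = 7.68 m. Hydraulic radius R = A/P = 6.805/7.68 = 0.8861 m. Q_B = (1/0.014)·6.805·0.8861^(2/3)·√0.011 = 47.03 m³/s.
Q_A = 87.11 m³/s vs Q_B = 47.03 m³/s, so channel A carries more.

channel A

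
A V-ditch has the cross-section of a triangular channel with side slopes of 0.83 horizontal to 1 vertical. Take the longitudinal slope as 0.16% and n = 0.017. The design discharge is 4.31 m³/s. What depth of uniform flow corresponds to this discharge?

Manning's equation rearranged: A R^(2/3) = nQ / (1·√S) = 0.017 × 4.31 / (√0.0016) = 1.832.
At y = 2.21 m: A R^(2/3) = 3.213 — over.
At y = 1.27 m: A R^(2/3) = 0.7335 — short.
At y = 1.79 m: A R^(2/3) = 1.832 — close enough.

y_n = 1.79 m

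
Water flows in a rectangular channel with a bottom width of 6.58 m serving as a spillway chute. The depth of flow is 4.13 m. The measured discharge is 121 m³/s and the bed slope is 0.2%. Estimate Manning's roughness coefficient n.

Flow area A = b·y = 6.58 × 4.13 = 27.18 m². Wetted perimeter P = b + 2y = 6.58 + 2×4.13 = 14.84 m.
Hydraulic radius R = A/P = 27.18/14.84 = 1.831 m.
Rearranging Manning's equation: n = (1/Q) A R^(2/3) S^(1/2) = (1/121) × 27.18 × 1.831^(2/3) × √0.002 = 0.015.

n = 0.015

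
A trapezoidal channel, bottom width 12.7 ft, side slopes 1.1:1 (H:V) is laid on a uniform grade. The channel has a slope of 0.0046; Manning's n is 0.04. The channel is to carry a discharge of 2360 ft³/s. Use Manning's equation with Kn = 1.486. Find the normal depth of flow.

y_n = 11.2 ft

Manning's equation rearranged: A R^(2/3) = nQ / (1.486·√S) = 0.04 × 2360 / (1.486 × √0.0046) = 936.6.
Try y = 12.8 ft: A R^(2/3) = 1225 — over.
Try y = 8.72 ft: A R^(2/3) = 570.8 — short.
Try y = 11.2 ft: A R^(2/3) = 934.7 — ≈ 936.6.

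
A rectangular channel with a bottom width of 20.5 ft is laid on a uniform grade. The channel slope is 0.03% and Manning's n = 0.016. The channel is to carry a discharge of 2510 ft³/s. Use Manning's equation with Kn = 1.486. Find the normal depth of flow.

Manning's equation rearranged: A R^(2/3) = nQ / (1.486·√S) = 0.016 × 2510 / (1.486 × √0.0003) = 1560.
At y = 24.7 ft: A R^(2/3) = 1896 — high.
At y = 18.7 ft: A R^(2/3) = 1352 — low.
At y = 21 ft: A R^(2/3) = 1558 — matches.

y_n = 21 ft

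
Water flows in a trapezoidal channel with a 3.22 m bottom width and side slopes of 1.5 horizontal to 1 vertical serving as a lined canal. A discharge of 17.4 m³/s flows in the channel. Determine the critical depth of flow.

y_c = 1.19 m

At critical depth, Q² T / (g A³) = 1, i.e. A³/T = Q²/g = 17.4²/9.81 = 30.86.
Trying y = 1.47 m: A³/T = 66.47 — over.
Trying y = 1.04 m: A³/T = 19.38 — short.
Trying y = 1.19 m: A³/T = 31.12 — close enough.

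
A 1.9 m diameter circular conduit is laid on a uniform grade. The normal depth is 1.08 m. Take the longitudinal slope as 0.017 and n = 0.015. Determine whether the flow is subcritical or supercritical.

supercritical

For a circular section of diameter D = 1.9 m at depth y = 1.08 m, the central angle is θ = 2 arccos(1 − 2y/D) = 3.416 rad. Then A = (D²/8)(θ − sin θ) = 1.664 m² and P = Dθ/2 = 3.245 m.
Hydraulic radius R = A/P = 1.664/3.245 = 0.5127 m.
V = (1/n) R^(2/3) √S = (1/0.015) × 0.5127^(2/3) × √0.017 = 5.568 m/s. Hydraulic depth D_h = A/T = 1.664/1.882 = 0.884 m.
Froude number Fr = V/√(g·D_h) = 5.568/√(9.81×0.884) = 1.89, which is greater than 1, so the flow is supercritical.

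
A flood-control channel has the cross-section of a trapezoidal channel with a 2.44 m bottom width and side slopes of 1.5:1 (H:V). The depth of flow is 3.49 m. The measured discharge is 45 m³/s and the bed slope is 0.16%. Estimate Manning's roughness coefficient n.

n = 0.035

With bottom width b = 2.44 m and side slope z = 1.5: A = (b + zy)y = (2.44 + 1.5×3.49)×3.49 = 26.79 m²; P = b + 2y√(1+z²) = 2.44 + 2×3.49×1.803 = 15.02 m.
Hydraulic radius R = A/P = 26.79/15.02 = 1.783 m.
Rearranging Manning's equation: n = (1/Q) A R^(2/3) S^(1/2) = (1/45) × 26.79 × 1.783^(2/3) × √0.0016 = 0.035.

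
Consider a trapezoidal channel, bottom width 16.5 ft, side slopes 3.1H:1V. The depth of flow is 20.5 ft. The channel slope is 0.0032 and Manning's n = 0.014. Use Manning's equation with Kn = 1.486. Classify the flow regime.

With bottom width b = 16.5 ft and side slope z = 3.1: A = (b + zy)y = (16.5 + 3.1×20.5)×20.5 = 1641 ft²; P = b + 2y√(1+z²) = 16.5 + 2×20.5×3.257 = 150 ft.
Hydraulic radius R = A/P = 1641/150 = 10.94 ft.
V = (1.486/n) R^(2/3) √S = (1.486/0.014) × 10.94^(2/3) × √0.0032 = 29.58 ft/s. Hydraulic depth D_h = A/T = 1641/143.6 = 11.43 ft.
Froude number Fr = V/√(g·D_h) = 29.58/√(32.2×11.43) = 1.54, which is greater than 1, so the flow is supercritical.

supercritical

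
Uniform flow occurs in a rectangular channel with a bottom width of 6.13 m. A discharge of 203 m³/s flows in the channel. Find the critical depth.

y_c = 4.82 m

For a rectangular channel, critical depth y_c = (q²/g)^(1/3) where q = Q/b = 203/6.13 = 33.12 m²/s.
So y_c = (33.12²/9.81)^(1/3) = 4.82 m.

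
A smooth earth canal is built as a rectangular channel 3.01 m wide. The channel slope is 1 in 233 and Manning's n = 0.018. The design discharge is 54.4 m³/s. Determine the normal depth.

y_n = 4.57 m

Manning's equation rearranged: A R^(2/3) = nQ / (1·√S) = 0.018 × 54.4 / (√0.004292) = 14.95.
Trying y = 3.86 m: A R^(2/3) = 12.25 — too small.
Trying y = 5.03 m: A R^(2/3) = 16.7 — too large.
Trying y = 4.57 m: A R^(2/3) = 14.94 — matches.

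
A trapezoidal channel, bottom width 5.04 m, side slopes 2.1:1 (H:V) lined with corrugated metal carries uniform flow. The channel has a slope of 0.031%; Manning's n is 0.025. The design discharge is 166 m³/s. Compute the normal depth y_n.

y_n = 6.06 m

Manning's equation rearranged: A R^(2/3) = nQ / (1·√S) = 0.025 × 166 / (√0.00031) = 235.7.
Trying y = 5.29 m: A R^(2/3) = 173 — low.
Trying y = 7.4 m: A R^(2/3) = 374.7 — high.
Trying y = 6.06 m: A R^(2/3) = 235.7 — close enough.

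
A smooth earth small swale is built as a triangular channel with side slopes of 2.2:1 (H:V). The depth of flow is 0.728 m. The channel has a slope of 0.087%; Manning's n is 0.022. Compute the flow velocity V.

V = 0.642 m/s

For a triangular section with side slope z = 2.2: A = zy² = 2.2×0.728² = 1.166 m²; P = 2y√(1+z²) = 2×0.728×2.417 = 3.519 m.
Hydraulic radius R = A/P = 1.166/3.519 = 0.3314 m.
From Manning's equation, V = (1/n) R^(2/3) S^(1/2) = (1/0.022) × 0.3314^(2/3) × 0.00087^(1/2) = 0.642 m/s.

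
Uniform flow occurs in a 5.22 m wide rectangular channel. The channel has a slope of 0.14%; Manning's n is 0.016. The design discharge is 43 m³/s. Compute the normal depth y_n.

Manning's equation rearranged: A R^(2/3) = nQ / (1·√S) = 0.016 × 43 / (√0.0014) = 18.39.
Trying y = 2.42 m: A R^(2/3) = 14.7 — short.
Trying y = 3.17 m: A R^(2/3) = 21.02 — over.
Trying y = 2.86 m: A R^(2/3) = 18.37 — matches.

y_n = 2.86 m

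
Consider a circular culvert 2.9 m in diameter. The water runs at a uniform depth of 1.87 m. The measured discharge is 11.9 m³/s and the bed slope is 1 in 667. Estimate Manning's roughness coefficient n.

n = 0.013

For a circular section of diameter D = 2.9 m at depth y = 1.87 m, the central angle is θ = 2 arccos(1 − 2y/D) = 3.729 rad. Then A = (D²/8)(θ − sin θ) = 4.503 m² and P = Dθ/2 = 5.408 m.
Hydraulic radius R = A/P = 4.503/5.408 = 0.8328 m.
Rearranging Manning's equation: n = (1/Q) A R^(2/3) S^(1/2) = (1/11.9) × 4.503 × 0.8328^(2/3) × √0.001499 = 0.013.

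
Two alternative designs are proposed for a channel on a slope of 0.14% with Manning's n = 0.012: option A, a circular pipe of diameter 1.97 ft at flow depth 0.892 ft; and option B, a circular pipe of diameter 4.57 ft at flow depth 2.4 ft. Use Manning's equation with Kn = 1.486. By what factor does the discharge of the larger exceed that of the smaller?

12.2

Channel A: For a circular section of diameter D = 1.97 ft at depth y = 0.892 ft, the central angle is θ = 2 arccos(1 − 2y/D) = 2.952 rad. Then A = (D²/8)(θ − sin θ) = 1.341 ft² and P = Dθ/2 = 2.908 ft. Hydraulic radius R = A/P = 1.341/2.908 = 0.4611 ft. Q_A = (1.486/0.012)·1.341·0.4611^(2/3)·√0.0014 = 3.709 ft³/s.
Channel B: For a circular section of diameter D = 4.57 ft at depth y = 2.4 ft, the central angle is θ = 2 arccos(1 − 2y/D) = 3.242 rad. Then A = (D²/8)(θ − sin θ) = 8.727 ft² and P = Dθ/2 = 7.409 ft. Hydraulic radius R = A/P = 8.727/7.409 = 1.178 ft. Q_B = (1.486/0.012)·8.727·1.178^(2/3)·√0.0014 = 45.1 ft³/s.
The larger discharge is 45.1 ft³/s and the smaller is 3.709 ft³/s; the ratio is 12.2.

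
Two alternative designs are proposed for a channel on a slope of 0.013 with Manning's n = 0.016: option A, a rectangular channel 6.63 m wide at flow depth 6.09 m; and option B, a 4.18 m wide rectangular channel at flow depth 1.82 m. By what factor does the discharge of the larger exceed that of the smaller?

Channel A: Flow area A = b·y = 6.63 × 6.09 = 40.38 m². Wetted perimeter P = b + 2y = 6.63 + 2×6.09 = 18.81 m. Hydraulic radius R = A/P = 40.38/18.81 = 2.147 m. Q_A = (1/0.016)·40.38·2.147^(2/3)·√0.013 = 478.8 m³/s.
Channel B: Flow area A = b·y = 4.18 × 1.82 = 7.608 m². Wetted perimeter P = b + 2y = 4.18 + 2×1.82 = 7.82 m. Hydraulic radius R = A/P = 7.608/7.82 = 0.9728 m. Q_B = (1/0.016)·7.608·0.9728^(2/3)·√0.013 = 53.23 m³/s.
The larger discharge is 478.8 m³/s and the smaller is 53.23 m³/s; the ratio is 9.

9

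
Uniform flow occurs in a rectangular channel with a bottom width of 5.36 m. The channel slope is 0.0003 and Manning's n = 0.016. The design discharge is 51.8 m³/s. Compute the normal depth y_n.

y_n = 5.93 m

Manning's equation rearranged: A R^(2/3) = nQ / (1·√S) = 0.016 × 51.8 / (√0.0003) = 47.85.
Trying y = 4.19 m: A R^(2/3) = 31.16 — low.
Trying y = 7.02 m: A R^(2/3) = 58.52 — high.
Trying y = 5.93 m: A R^(2/3) = 47.83 — ≈ 47.85.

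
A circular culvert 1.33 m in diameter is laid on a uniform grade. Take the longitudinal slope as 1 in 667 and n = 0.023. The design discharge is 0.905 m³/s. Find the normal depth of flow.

y_n = 0.905 m

Manning's equation rearranged: A R^(2/3) = nQ / (1·√S) = 0.023 × 0.905 / (√0.001499) = 0.5376.
Try y = 0.732 m: A R^(2/3) = 0.391 — low.
Try y = 1.02 m: A R^(2/3) = 0.6236 — high.
Try y = 0.905 m: A R^(2/3) = 0.5376 — matches.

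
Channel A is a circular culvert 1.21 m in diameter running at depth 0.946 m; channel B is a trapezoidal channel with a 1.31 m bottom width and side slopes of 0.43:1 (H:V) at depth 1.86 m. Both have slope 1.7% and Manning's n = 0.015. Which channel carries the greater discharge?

channel B

Channel A: For a circular section of diameter D = 1.21 m at depth y = 0.946 m, the central angle is θ = 2 arccos(1 − 2y/D) = 4.339 rad. Then A = (D²/8)(θ − sin θ) = 0.9645 m² and P = Dθ/2 = 2.625 m. Hydraulic radius R = A/P = 0.9645/2.625 = 0.3674 m. Q_A = (1/0.015)·0.9645·0.3674^(2/3)·√0.017 = 4.301 m³/s.
Channel B: With bottom width b = 1.31 m and side slope z = 0.43: A = (b + zy)y = (1.31 + 0.43×1.86)×1.86 = 3.924 m²; P = b + 2y√(1+z²) = 1.31 + 2×1.86×1.089 = 5.359 m. Hydraulic radius R = A/P = 3.924/5.359 = 0.7322 m. Q_B = (1/0.015)·3.924·0.7322^(2/3)·√0.017 = 27.71 m³/s.
Q_A = 4.301 m³/s vs Q_B = 27.71 m³/s, so channel B carries more.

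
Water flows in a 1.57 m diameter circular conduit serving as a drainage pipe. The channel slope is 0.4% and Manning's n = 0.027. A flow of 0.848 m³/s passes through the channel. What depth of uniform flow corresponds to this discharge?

Manning's equation rearranged: A R^(2/3) = nQ / (1·√S) = 0.027 × 0.848 / (√0.004) = 0.362.
Trying y = 0.791 m: A R^(2/3) = 0.5256 — over.
Trying y = 0.52 m: A R^(2/3) = 0.2458 — short.
Trying y = 0.64 m: A R^(2/3) = 0.362 — matches.

y_n = 0.64 m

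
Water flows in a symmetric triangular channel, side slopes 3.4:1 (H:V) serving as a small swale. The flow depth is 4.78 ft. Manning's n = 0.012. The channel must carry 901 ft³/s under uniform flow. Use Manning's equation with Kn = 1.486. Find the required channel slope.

S = 0.0029

For a triangular section with side slope z = 3.4: A = zy² = 3.4×4.78² = 77.68 ft²; P = 2y√(1+z²) = 2×4.78×3.544 = 33.88 ft.
Hydraulic radius R = A/P = 77.68/33.88 = 2.293 ft.
From Manning's equation, S = [nQ / (1.486 A R^(2/3))]² = [0.012 × 901 / (1.486 × 77.68 × 2.293^(2/3))]² = 0.0029.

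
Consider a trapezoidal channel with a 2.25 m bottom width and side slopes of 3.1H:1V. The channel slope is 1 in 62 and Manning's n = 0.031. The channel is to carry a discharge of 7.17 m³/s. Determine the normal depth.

y_n = 0.685 m

Manning's equation rearranged: A R^(2/3) = nQ / (1·√S) = 0.031 × 7.17 / (√0.01613) = 1.75.
At y = 0.869 m: A R^(2/3) = 2.86 — over.
At y = 0.466 m: A R^(2/3) = 0.815 — short.
At y = 0.685 m: A R^(2/3) = 1.75 — ≈ 1.75.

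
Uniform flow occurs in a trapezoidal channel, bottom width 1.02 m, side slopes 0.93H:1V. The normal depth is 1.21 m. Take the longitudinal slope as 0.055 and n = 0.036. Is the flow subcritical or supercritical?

supercritical

With bottom width b = 1.02 m and side slope z = 0.93: A = (b + zy)y = (1.02 + 0.93×1.21)×1.21 = 2.596 m²; P = b + 2y√(1+z²) = 1.02 + 2×1.21×1.366 = 4.325 m.
Hydraulic radius R = A/P = 2.596/4.325 = 0.6002 m.
V = (1/n) R^(2/3) √S = (1/0.036) × 0.6002^(2/3) × √0.055 = 4.635 m/s. Hydraulic depth D_h = A/T = 2.596/3.271 = 0.7937 m.
Froude number Fr = V/√(g·D_h) = 4.635/√(9.81×0.7937) = 1.66, which is greater than 1, so the flow is supercritical.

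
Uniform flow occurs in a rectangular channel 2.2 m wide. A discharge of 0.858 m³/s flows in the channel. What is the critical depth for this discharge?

y_c = 0.249 m

For a rectangular channel, critical depth y_c = (q²/g)^(1/3) where q = Q/b = 0.858/2.2 = 0.39 m²/s.
So y_c = (0.39²/9.81)^(1/3) = 0.249 m.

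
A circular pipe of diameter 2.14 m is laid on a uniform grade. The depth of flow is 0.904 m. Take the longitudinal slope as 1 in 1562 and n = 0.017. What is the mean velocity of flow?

For a circular section of diameter D = 2.14 m at depth y = 0.904 m, the central angle is θ = 2 arccos(1 − 2y/D) = 2.83 rad. Then A = (D²/8)(θ − sin θ) = 1.445 m² and P = Dθ/2 = 3.028 m.
Hydraulic radius R = A/P = 1.445/3.028 = 0.4771 m.
From Manning's equation, V = (1/n) R^(2/3) S^(1/2) = (1/0.017) × 0.4771^(2/3) × 0.0006402^(1/2) = 0.909 m/s.

V = 0.909 m/s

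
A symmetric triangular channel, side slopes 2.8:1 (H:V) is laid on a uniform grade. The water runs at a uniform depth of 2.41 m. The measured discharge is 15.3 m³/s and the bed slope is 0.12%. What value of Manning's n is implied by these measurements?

n = 0.0401

For a triangular section with side slope z = 2.8: A = zy² = 2.8×2.41² = 16.26 m²; P = 2y√(1+z²) = 2×2.41×2.973 = 14.33 m.
Hydraulic radius R = A/P = 16.26/14.33 = 1.135 m.
Rearranging Manning's equation: n = (1/Q) A R^(2/3) S^(1/2) = (1/15.3) × 16.26 × 1.135^(2/3) × √0.0012 = 0.0401.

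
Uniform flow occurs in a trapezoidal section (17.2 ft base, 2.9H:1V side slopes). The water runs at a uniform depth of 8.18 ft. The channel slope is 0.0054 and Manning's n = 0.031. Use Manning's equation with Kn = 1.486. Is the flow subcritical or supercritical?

With bottom width b = 17.2 ft and side slope z = 2.9: A = (b + zy)y = (17.2 + 2.9×8.18)×8.18 = 334.7 ft²; P = b + 2y√(1+z²) = 17.2 + 2×8.18×3.068 = 67.39 ft.
Hydraulic radius R = A/P = 334.7/67.39 = 4.968 ft.
V = (1.486/n) R^(2/3) √S = (1.486/0.031) × 4.968^(2/3) × √0.0054 = 10.26 ft/s. Hydraulic depth D_h = A/T = 334.7/64.64 = 5.178 ft.
Froude number Fr = V/√(g·D_h) = 10.26/√(32.2×5.178) = 0.794, which is less than 1, so the flow is subcritical.

subcritical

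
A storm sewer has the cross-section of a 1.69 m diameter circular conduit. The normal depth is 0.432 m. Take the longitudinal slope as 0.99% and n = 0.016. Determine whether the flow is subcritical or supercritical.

For a circular section of diameter D = 1.69 m at depth y = 0.432 m, the central angle is θ = 2 arccos(1 − 2y/D) = 2.12 rad. Then A = (D²/8)(θ − sin θ) = 0.4525 m² and P = Dθ/2 = 1.792 m.
Hydraulic radius R = A/P = 0.4525/1.792 = 0.2526 m.
V = (1/n) R^(2/3) √S = (1/0.016) × 0.2526^(2/3) × √0.0099 = 2.485 m/s. Hydraulic depth D_h = A/T = 0.4525/1.474 = 0.3069 m.
Froude number Fr = V/√(g·D_h) = 2.485/√(9.81×0.3069) = 1.43, which is greater than 1, so the flow is supercritical.

supercritical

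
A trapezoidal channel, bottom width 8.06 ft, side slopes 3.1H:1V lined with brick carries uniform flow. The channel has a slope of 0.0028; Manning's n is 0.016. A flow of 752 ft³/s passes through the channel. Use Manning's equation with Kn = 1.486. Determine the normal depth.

Manning's equation rearranged: A R^(2/3) = nQ / (1.486·√S) = 0.016 × 752 / (1.486 × √0.0028) = 153.
At y = 4.42 ft: A R^(2/3) = 182.3 — too large.
At y = 3.04 ft: A R^(2/3) = 81.75 — too small.
At y = 4.08 ft: A R^(2/3) = 153.1 — matches.

y_n = 4.08 ft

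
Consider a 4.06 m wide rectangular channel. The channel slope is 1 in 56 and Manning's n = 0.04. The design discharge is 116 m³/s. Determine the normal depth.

y_n = 6.41 m

Manning's equation rearranged: A R^(2/3) = nQ / (1·√S) = 0.04 × 116 / (√0.01786) = 34.72.
Try y = 7.32 m: A R^(2/3) = 40.47 — too large.
Try y = 5.49 m: A R^(2/3) = 28.97 — too small.
Try y = 6.41 m: A R^(2/3) = 34.73 — ≈ 34.72.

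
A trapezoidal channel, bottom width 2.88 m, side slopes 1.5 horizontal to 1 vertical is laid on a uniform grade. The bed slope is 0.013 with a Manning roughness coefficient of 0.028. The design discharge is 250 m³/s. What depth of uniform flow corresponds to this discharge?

y_n = 4.12 m

Manning's equation rearranged: A R^(2/3) = nQ / (1·√S) = 0.028 × 250 / (√0.013) = 61.39.
Try y = 3.14 m: A R^(2/3) = 33.66 — low.
Try y = 4.55 m: A R^(2/3) = 76.71 — high.
Try y = 4.12 m: A R^(2/3) = 61.3 — close enough.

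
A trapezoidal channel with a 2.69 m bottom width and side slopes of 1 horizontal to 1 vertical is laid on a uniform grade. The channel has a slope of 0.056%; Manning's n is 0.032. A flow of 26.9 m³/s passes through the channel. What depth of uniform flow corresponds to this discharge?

y_n = 3.77 m

Manning's equation rearranged: A R^(2/3) = nQ / (1·√S) = 0.032 × 26.9 / (√0.00056) = 36.38.
Trying y = 4.82 m: A R^(2/3) = 61.56 — too large.
Trying y = 3.14 m: A R^(2/3) = 24.85 — too small.
Trying y = 3.77 m: A R^(2/3) = 36.36 — ≈ 36.38.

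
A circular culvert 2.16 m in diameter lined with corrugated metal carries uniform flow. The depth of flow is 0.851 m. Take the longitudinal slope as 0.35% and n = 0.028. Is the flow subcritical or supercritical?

subcritical

For a circular section of diameter D = 2.16 m at depth y = 0.851 m, the central angle is θ = 2 arccos(1 − 2y/D) = 2.714 rad. Then A = (D²/8)(θ − sin θ) = 1.341 m² and P = Dθ/2 = 2.931 m.
Hydraulic radius R = A/P = 1.341/2.931 = 0.4575 m.
V = (1/n) R^(2/3) √S = (1/0.028) × 0.4575^(2/3) × √0.0035 = 1.255 m/s. Hydraulic depth D_h = A/T = 1.341/2.111 = 0.6354 m.
Froude number Fr = V/√(g·D_h) = 1.255/√(9.81×0.6354) = 0.503, which is less than 1, so the flow is subcritical.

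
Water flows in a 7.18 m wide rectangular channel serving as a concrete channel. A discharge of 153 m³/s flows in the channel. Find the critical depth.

y_c = 3.59 m

For a rectangular channel, critical depth y_c = (q²/g)^(1/3) where q = Q/b = 153/7.18 = 21.31 m²/s.
So y_c = (21.31²/9.81)^(1/3) = 3.59 m.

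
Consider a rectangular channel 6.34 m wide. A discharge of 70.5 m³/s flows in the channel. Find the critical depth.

y_c = 2.33 m

For a rectangular channel, critical depth y_c = (q²/g)^(1/3) where q = Q/b = 70.5/6.34 = 11.12 m²/s.
So y_c = (11.12²/9.81)^(1/3) = 2.33 m.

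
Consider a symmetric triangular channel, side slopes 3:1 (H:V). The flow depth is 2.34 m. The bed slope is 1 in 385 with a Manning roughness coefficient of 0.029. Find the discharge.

For a triangular section with side slope z = 3: A = zy² = 3×2.34² = 16.43 m²; P = 2y√(1+z²) = 2×2.34×3.162 = 14.8 m.
Hydraulic radius R = A/P = 16.43/14.8 = 1.11 m.
Manning's equation: Q = (1/n) A R^(2/3) S^(1/2) = (1/0.029) × 16.43 × 1.11^(2/3) × 0.002597^(1/2) = 30.9 m³/s.

Q = 30.9 m³/s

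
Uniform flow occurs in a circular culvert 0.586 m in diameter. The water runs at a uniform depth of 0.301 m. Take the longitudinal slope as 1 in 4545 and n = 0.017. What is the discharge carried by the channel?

Q = 0.0342 m³/s

For a circular section of diameter D = 0.586 m at depth y = 0.301 m, the central angle is θ = 2 arccos(1 − 2y/D) = 3.196 rad. Then A = (D²/8)(θ − sin θ) = 0.1395 m² and P = Dθ/2 = 0.9365 m.
Hydraulic radius R = A/P = 0.1395/0.9365 = 0.149 m.
Manning's equation: Q = (1/n) A R^(2/3) S^(1/2) = (1/0.017) × 0.1395 × 0.149^(2/3) × 0.00022^(1/2) = 0.0342 m³/s.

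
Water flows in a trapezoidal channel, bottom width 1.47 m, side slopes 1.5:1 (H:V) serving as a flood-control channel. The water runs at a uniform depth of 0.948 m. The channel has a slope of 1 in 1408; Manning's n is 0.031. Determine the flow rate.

Q = 1.6 m³/s

With bottom width b = 1.47 m and side slope z = 1.5: A = (b + zy)y = (1.47 + 1.5×0.948)×0.948 = 2.742 m²; P = b + 2y√(1+z²) = 1.47 + 2×0.948×1.803 = 4.888 m.
Hydraulic radius R = A/P = 2.742/4.888 = 0.5609 m.
Manning's equation: Q = (1/n) A R^(2/3) S^(1/2) = (1/0.031) × 2.742 × 0.5609^(2/3) × 0.0007102^(1/2) = 1.6 m³/s.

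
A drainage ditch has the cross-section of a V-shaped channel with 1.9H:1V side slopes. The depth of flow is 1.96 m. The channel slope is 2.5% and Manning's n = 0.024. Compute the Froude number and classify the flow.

supercritical

For a triangular section with side slope z = 1.9: A = zy² = 1.9×1.96² = 7.299 m²; P = 2y√(1+z²) = 2×1.96×2.147 = 8.417 m.
Hydraulic radius R = A/P = 7.299/8.417 = 0.8672 m.
V = (1/n) R^(2/3) √S = (1/0.024) × 0.8672^(2/3) × √0.025 = 5.991 m/s. Hydraulic depth D_h = A/T = 7.299/7.448 = 0.98 m.
Froude number Fr = V/√(g·D_h) = 5.991/√(9.81×0.98) = 1.93, which is greater than 1, so the flow is supercritical.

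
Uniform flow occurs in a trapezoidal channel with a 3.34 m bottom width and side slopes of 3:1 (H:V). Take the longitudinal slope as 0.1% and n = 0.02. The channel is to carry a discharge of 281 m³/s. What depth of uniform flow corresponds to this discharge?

y_n = 5.04 m

Manning's equation rearranged: A R^(2/3) = nQ / (1·√S) = 0.02 × 281 / (√0.001) = 177.7.
Try y = 5.67 m: A R^(2/3) = 237 — too large.
Try y = 3.92 m: A R^(2/3) = 97.19 — too small.
Try y = 5.04 m: A R^(2/3) = 177.8 — close enough.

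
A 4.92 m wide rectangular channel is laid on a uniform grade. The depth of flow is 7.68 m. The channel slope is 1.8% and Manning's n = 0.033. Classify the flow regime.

subcritical

Flow area A = b·y = 4.92 × 7.68 = 37.79 m². Wetted perimeter P = b + 2y = 4.92 + 2×7.68 = 20.28 m.
Hydraulic radius R = A/P = 37.79/20.28 = 1.863 m.
V = (1/n) R^(2/3) √S = (1/0.033) × 1.863^(2/3) × √0.018 = 6.156 m/s. Hydraulic depth D_h = A/T = 37.79/4.92 = 7.68 m.
Froude number Fr = V/√(g·D_h) = 6.156/√(9.81×7.68) = 0.709, which is less than 1, so the flow is subcritical.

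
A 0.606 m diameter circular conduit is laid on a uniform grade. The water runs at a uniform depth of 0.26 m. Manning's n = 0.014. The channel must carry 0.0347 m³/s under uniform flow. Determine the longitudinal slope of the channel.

S = 0.00024

For a circular section of diameter D = 0.606 m at depth y = 0.26 m, the central angle is θ = 2 arccos(1 − 2y/D) = 2.857 rad. Then A = (D²/8)(θ − sin θ) = 0.1182 m² and P = Dθ/2 = 0.8656 m.
Hydraulic radius R = A/P = 0.1182/0.8656 = 0.1366 m.
From Manning's equation, S = [nQ / (1 A R^(2/3))]² = [0.014 × 0.0347 / (1 × 0.1182 × 0.1366^(2/3))]² = 0.00024.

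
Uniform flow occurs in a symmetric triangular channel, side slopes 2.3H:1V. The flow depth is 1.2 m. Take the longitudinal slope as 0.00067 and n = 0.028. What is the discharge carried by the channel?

Q = 2.06 m³/s

For a triangular section with side slope z = 2.3: A = zy² = 2.3×1.2² = 3.312 m²; P = 2y√(1+z²) = 2×1.2×2.508 = 6.019 m.
Hydraulic radius R = A/P = 3.312/6.019 = 0.5502 m.
Manning's equation: Q = (1/n) A R^(2/3) S^(1/2) = (1/0.028) × 3.312 × 0.5502^(2/3) × 0.00067^(1/2) = 2.06 m³/s.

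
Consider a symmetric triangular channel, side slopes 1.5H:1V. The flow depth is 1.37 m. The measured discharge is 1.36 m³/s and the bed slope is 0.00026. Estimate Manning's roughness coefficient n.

For a triangular section with side slope z = 1.5: A = zy² = 1.5×1.37² = 2.815 m²; P = 2y√(1+z²) = 2×1.37×1.803 = 4.94 m.
Hydraulic radius R = A/P = 2.815/4.94 = 0.57 m.
Rearranging Manning's equation: n = (1/Q) A R^(2/3) S^(1/2) = (1/1.36) × 2.815 × 0.57^(2/3) × √0.00026 = 0.0229.

n = 0.0229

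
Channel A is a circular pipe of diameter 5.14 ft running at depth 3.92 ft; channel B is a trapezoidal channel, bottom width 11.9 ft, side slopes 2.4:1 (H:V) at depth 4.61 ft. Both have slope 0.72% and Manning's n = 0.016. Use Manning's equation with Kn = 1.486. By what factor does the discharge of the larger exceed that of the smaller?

9.56

Channel A: For a circular section of diameter D = 5.14 ft at depth y = 3.92 ft, the central angle is θ = 2 arccos(1 − 2y/D) = 4.248 rad. Then A = (D²/8)(θ − sin θ) = 16.98 ft² and P = Dθ/2 = 10.92 ft. Hydraulic radius R = A/P = 16.98/10.92 = 1.555 ft. Q_A = (1.486/0.016)·16.98·1.555^(2/3)·√0.0072 = 179.6 ft³/s.
Channel B: With bottom width b = 11.9 ft and side slope z = 2.4: A = (b + zy)y = (11.9 + 2.4×4.61)×4.61 = 105.9 ft²; P = b + 2y√(1+z²) = 11.9 + 2×4.61×2.6 = 35.87 ft. Hydraulic radius R = A/P = 105.9/35.87 = 2.951 ft. Q_B = (1.486/0.016)·105.9·2.951^(2/3)·√0.0072 = 1716 ft³/s.
The larger discharge is 1716 ft³/s and the smaller is 179.6 ft³/s; the ratio is 9.56.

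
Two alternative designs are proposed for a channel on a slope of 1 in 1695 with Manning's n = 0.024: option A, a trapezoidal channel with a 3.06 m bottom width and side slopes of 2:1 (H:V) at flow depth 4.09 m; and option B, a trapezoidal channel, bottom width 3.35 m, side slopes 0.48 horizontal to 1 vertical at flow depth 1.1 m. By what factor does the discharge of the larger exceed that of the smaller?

Channel A: With bottom width b = 3.06 m and side slope z = 2: A = (b + zy)y = (3.06 + 2×4.09)×4.09 = 45.97 m²; P = b + 2y√(1+z²) = 3.06 + 2×4.09×2.236 = 21.35 m. Hydraulic radius R = A/P = 45.97/21.35 = 2.153 m. Q_A = (1/0.024)·45.97·2.153^(2/3)·√0.00059 = 77.58 m³/s.
Channel B: With bottom width b = 3.35 m and side slope z = 0.48: A = (b + zy)y = (3.35 + 0.48×1.1)×1.1 = 4.266 m²; P = b + 2y√(1+z²) = 3.35 + 2×1.1×1.109 = 5.79 m. Hydraulic radius R = A/P = 4.266/5.79 = 0.7367 m. Q_B = (1/0.024)·4.266·0.7367^(2/3)·√0.00059 = 3.522 m³/s.
The larger discharge is 77.58 m³/s and the smaller is 3.522 m³/s; the ratio is 22.

22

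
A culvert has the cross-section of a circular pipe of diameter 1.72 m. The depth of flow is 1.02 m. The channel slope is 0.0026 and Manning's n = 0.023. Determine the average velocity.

For a circular section of diameter D = 1.72 m at depth y = 1.02 m, the central angle is θ = 2 arccos(1 − 2y/D) = 3.516 rad. Then A = (D²/8)(θ − sin θ) = 1.435 m² and P = Dθ/2 = 3.024 m.
Hydraulic radius R = A/P = 1.435/3.024 = 0.4747 m.
From Manning's equation, V = (1/n) R^(2/3) S^(1/2) = (1/0.023) × 0.4747^(2/3) × 0.0026^(1/2) = 1.35 m/s.

V = 1.35 m/s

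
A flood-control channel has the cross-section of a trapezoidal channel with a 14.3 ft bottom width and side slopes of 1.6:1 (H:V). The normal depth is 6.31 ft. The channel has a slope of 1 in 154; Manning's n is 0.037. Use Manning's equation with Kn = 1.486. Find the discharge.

With bottom width b = 14.3 ft and side slope z = 1.6: A = (b + zy)y = (14.3 + 1.6×6.31)×6.31 = 153.9 ft²; P = b + 2y√(1+z²) = 14.3 + 2×6.31×1.887 = 38.11 ft.
Hydraulic radius R = A/P = 153.9/38.11 = 4.039 ft.
Manning's equation: Q = (1.486/n) A R^(2/3) S^(1/2) = (1.486/0.037) × 153.9 × 4.039^(2/3) × 0.006494^(1/2) = 1260 ft³/s.

Q = 1260 ft³/s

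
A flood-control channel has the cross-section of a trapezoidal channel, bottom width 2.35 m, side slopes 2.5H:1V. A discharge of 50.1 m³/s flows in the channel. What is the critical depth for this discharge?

At critical depth, Q² T / (g A³) = 1, i.e. A³/T = Q²/g = 50.1²/9.81 = 255.9.
Try y = 1.5 m: A³/T = 77.77 — too small.
Try y = 2.3 m: A³/T = 466.9 — too large.
Try y = 2 m: A³/T = 257.2 — matches.

y_c = 2 m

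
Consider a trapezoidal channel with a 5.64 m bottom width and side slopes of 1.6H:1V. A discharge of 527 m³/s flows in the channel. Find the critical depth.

At critical depth, Q² T / (g A³) = 1, i.e. A³/T = Q²/g = 527²/9.81 = 28310.
Try y = 7.52 m: A³/T = 79010 — high.
Try y = 5.88 m: A³/T = 28330 — matches.

y_c = 5.88 m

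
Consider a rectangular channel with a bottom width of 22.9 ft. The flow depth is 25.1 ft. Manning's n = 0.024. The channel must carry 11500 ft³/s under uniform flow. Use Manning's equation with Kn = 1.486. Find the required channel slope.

S = 0.00668

Flow area A = b·y = 22.9 × 25.1 = 574.8 ft². Wetted perimeter P = b + 2y = 22.9 + 2×25.1 = 73.1 ft.
Hydraulic radius R = A/P = 574.8/73.1 = 7.863 ft.
From Manning's equation, S = [nQ / (1.486 A R^(2/3))]² = [0.024 × 11500 / (1.486 × 574.8 × 7.863^(2/3))]² = 0.00668.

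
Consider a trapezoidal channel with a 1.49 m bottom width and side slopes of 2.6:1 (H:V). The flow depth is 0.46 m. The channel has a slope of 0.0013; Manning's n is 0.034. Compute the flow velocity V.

V = 0.48 m/s

With bottom width b = 1.49 m and side slope z = 2.6: A = (b + zy)y = (1.49 + 2.6×0.46)×0.46 = 1.236 m²; P = b + 2y√(1+z²) = 1.49 + 2×0.46×2.786 = 4.053 m.
Hydraulic radius R = A/P = 1.236/4.053 = 0.3049 m.
From Manning's equation, V = (1/n) R^(2/3) S^(1/2) = (1/0.034) × 0.3049^(2/3) × 0.0013^(1/2) = 0.48 m/s.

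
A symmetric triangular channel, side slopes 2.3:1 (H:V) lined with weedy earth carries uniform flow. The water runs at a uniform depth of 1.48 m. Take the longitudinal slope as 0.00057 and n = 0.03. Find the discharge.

For a triangular section with side slope z = 2.3: A = zy² = 2.3×1.48² = 5.038 m²; P = 2y√(1+z²) = 2×1.48×2.508 = 7.424 m.
Hydraulic radius R = A/P = 5.038/7.424 = 0.6786 m.
Manning's equation: Q = (1/n) A R^(2/3) S^(1/2) = (1/0.03) × 5.038 × 0.6786^(2/3) × 0.00057^(1/2) = 3.1 m³/s.

Q = 3.1 m³/s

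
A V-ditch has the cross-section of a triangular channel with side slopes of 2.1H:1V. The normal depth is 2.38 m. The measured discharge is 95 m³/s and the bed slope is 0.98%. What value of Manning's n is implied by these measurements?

n = 0.013

For a triangular section with side slope z = 2.1: A = zy² = 2.1×2.38² = 11.9 m²; P = 2y√(1+z²) = 2×2.38×2.326 = 11.07 m.
Hydraulic radius R = A/P = 11.9/11.07 = 1.074 m.
Rearranging Manning's equation: n = (1/Q) A R^(2/3) S^(1/2) = (1/95) × 11.9 × 1.074^(2/3) × √0.0098 = 0.013.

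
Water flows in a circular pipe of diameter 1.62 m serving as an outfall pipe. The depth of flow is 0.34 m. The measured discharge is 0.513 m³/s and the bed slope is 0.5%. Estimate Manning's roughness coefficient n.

n = 0.015

For a circular section of diameter D = 1.62 m at depth y = 0.34 m, the central angle is θ = 2 arccos(1 − 2y/D) = 1.904 rad. Then A = (D²/8)(θ − sin θ) = 0.3144 m² and P = Dθ/2 = 1.542 m.
Hydraulic radius R = A/P = 0.3144/1.542 = 0.2039 m.
Rearranging Manning's equation: n = (1/Q) A R^(2/3) S^(1/2) = (1/0.513) × 0.3144 × 0.2039^(2/3) × √0.005 = 0.015.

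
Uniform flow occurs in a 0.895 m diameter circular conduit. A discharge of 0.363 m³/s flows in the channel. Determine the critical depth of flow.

y_c = 0.349 m

At critical depth, Q² T / (g A³) = 1, i.e. A³/T = Q²/g = 0.363²/9.81 = 0.01343.
Trying y = 0.444 m: A³/T = 0.03375 — too large.
Trying y = 0.349 m: A³/T = 0.01342 — ≈ 0.01343.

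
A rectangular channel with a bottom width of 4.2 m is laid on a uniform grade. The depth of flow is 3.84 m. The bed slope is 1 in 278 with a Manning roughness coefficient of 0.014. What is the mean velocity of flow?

V = 5.25 m/s

Flow area A = b·y = 4.2 × 3.84 = 16.13 m². Wetted perimeter P = b + 2y = 4.2 + 2×3.84 = 11.88 m.
Hydraulic radius R = A/P = 16.13/11.88 = 1.358 m.
From Manning's equation, V = (1/n) R^(2/3) S^(1/2) = (1/0.014) × 1.358^(2/3) × 0.003597^(1/2) = 5.25 m/s.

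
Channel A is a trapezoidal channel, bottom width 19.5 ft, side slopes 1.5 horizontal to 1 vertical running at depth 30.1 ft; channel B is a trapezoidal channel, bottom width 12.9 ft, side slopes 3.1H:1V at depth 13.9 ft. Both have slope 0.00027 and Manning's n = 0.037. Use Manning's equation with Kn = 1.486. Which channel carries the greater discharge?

Channel A: With bottom width b = 19.5 ft and side slope z = 1.5: A = (b + zy)y = (19.5 + 1.5×30.1)×30.1 = 1946 ft²; P = b + 2y√(1+z²) = 19.5 + 2×30.1×1.803 = 128 ft. Hydraulic radius R = A/P = 1946/128 = 15.2 ft. Q_A = (1.486/0.037)·1946·15.2^(2/3)·√0.00027 = 7880 ft³/s.
Channel B: With bottom width b = 12.9 ft and side slope z = 3.1: A = (b + zy)y = (12.9 + 3.1×13.9)×13.9 = 778.3 ft²; P = b + 2y√(1+z²) = 12.9 + 2×13.9×3.257 = 103.5 ft. Hydraulic radius R = A/P = 778.3/103.5 = 7.523 ft. Q_B = (1.486/0.037)·778.3·7.523^(2/3)·√0.00027 = 1972 ft³/s.
Q_A = 7880 ft³/s vs Q_B = 1972 ft³/s, so channel A carries more.

channel A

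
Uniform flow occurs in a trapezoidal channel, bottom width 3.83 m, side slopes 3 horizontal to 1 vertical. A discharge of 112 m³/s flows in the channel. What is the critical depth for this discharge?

At critical depth, Q² T / (g A³) = 1, i.e. A³/T = Q²/g = 112²/9.81 = 1279.
Trying y = 2.88 m: A³/T = 2194 — too large.
Trying y = 2.11 m: A³/T = 597.5 — too small.
Trying y = 2.53 m: A³/T = 1269 — ≈ 1279.

y_c = 2.53 m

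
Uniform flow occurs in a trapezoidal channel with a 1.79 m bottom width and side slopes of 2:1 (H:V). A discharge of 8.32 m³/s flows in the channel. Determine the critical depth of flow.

y_c = 0.929 m

At critical depth, Q² T / (g A³) = 1, i.e. A³/T = Q²/g = 8.32²/9.81 = 7.056.
Trying y = 1.01 m: A³/T = 9.774 — too large.
Trying y = 0.712 m: A³/T = 2.584 — too small.
Trying y = 0.929 m: A³/T = 7.069 — ≈ 7.056.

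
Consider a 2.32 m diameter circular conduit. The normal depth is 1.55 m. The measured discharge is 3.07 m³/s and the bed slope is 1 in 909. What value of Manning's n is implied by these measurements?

For a circular section of diameter D = 2.32 m at depth y = 1.55 m, the central angle is θ = 2 arccos(1 − 2y/D) = 3.827 rad. Then A = (D²/8)(θ − sin θ) = 3.001 m² and P = Dθ/2 = 4.44 m.
Hydraulic radius R = A/P = 3.001/4.44 = 0.676 m.
Rearranging Manning's equation: n = (1/Q) A R^(2/3) S^(1/2) = (1/3.07) × 3.001 × 0.676^(2/3) × √0.0011 = 0.025.

n = 0.025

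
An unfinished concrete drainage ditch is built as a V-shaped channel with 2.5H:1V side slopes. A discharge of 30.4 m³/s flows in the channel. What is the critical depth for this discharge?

At critical depth, Q² T / (g A³) = 1, i.e. A³/T = Q²/g = 30.4²/9.81 = 94.21.
Trying y = 2.21 m: A³/T = 164.7 — too large.
Trying y = 1.77 m: A³/T = 54.29 — too small.
Trying y = 1.98 m: A³/T = 95.1 — close enough.

y_c = 1.98 m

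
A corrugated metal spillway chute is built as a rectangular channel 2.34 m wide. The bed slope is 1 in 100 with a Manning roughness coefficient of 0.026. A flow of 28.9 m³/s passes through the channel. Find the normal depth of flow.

y_n = 3.5 m

Manning's equation rearranged: A R^(2/3) = nQ / (1·√S) = 0.026 × 28.9 / (√0.01) = 7.514.
Try y = 2.48 m: A R^(2/3) = 4.98 — low.
Try y = 3.5 m: A R^(2/3) = 7.503 — close enough.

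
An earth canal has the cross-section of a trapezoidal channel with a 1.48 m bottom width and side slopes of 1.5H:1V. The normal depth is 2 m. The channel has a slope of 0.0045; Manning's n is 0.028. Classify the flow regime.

subcritical

With bottom width b = 1.48 m and side slope z = 1.5: A = (b + zy)y = (1.48 + 1.5×2)×2 = 8.96 m²; P = b + 2y√(1+z²) = 1.48 + 2×2×1.803 = 8.691 m.
Hydraulic radius R = A/P = 8.96/8.691 = 1.031 m.
V = (1/n) R^(2/3) √S = (1/0.028) × 1.031^(2/3) × √0.0045 = 2.445 m/s. Hydraulic depth D_h = A/T = 8.96/7.48 = 1.198 m.
Froude number Fr = V/√(g·D_h) = 2.445/√(9.81×1.198) = 0.713, which is less than 1, so the flow is subcritical.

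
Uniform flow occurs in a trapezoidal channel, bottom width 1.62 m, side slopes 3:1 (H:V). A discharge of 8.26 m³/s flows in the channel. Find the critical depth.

y_c = 0.86 m

At critical depth, Q² T / (g A³) = 1, i.e. A³/T = Q²/g = 8.26²/9.81 = 6.955.
Trying y = 0.729 m: A³/T = 3.566 — short.
Trying y = 1.05 m: A³/T = 15.86 — over.
Trying y = 0.86 m: A³/T = 6.95 — close enough.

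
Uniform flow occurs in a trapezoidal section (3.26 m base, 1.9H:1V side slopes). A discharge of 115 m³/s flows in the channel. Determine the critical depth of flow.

y_c = 3.01 m

At critical depth, Q² T / (g A³) = 1, i.e. A³/T = Q²/g = 115²/9.81 = 1348.
At y = 3.6 m: A³/T = 2838 — over.
At y = 3.01 m: A³/T = 1343 — matches.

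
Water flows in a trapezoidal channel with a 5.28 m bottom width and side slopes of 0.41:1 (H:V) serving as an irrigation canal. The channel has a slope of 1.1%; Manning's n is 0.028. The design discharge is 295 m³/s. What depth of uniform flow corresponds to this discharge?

y_n = 5.68 m

Manning's equation rearranged: A R^(2/3) = nQ / (1·√S) = 0.028 × 295 / (√0.011) = 78.76.
At y = 6.75 m: A R^(2/3) = 106.2 — too large.
At y = 3.99 m: A R^(2/3) = 43.58 — too small.
At y = 5.68 m: A R^(2/3) = 78.79 — matches.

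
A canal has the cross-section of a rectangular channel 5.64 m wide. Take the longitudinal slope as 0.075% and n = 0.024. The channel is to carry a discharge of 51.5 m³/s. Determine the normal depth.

Manning's equation rearranged: A R^(2/3) = nQ / (1·√S) = 0.024 × 51.5 / (√0.00075) = 45.13.
Trying y = 4.74 m: A R^(2/3) = 39.09 — too small.
Trying y = 6.11 m: A R^(2/3) = 53.41 — too large.
Trying y = 5.32 m: A R^(2/3) = 45.1 — matches.

y_n = 5.32 m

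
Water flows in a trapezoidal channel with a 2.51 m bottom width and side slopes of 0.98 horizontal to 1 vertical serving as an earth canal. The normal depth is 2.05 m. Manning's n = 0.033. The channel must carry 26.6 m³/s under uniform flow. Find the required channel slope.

With bottom width b = 2.51 m and side slope z = 0.98: A = (b + zy)y = (2.51 + 0.98×2.05)×2.05 = 9.264 m²; P = b + 2y√(1+z²) = 2.51 + 2×2.05×1.4 = 8.251 m.
Hydraulic radius R = A/P = 9.264/8.251 = 1.123 m.
From Manning's equation, S = [nQ / (1 A R^(2/3))]² = [0.033 × 26.6 / (1 × 9.264 × 1.123^(2/3))]² = 0.00769.

S = 0.00769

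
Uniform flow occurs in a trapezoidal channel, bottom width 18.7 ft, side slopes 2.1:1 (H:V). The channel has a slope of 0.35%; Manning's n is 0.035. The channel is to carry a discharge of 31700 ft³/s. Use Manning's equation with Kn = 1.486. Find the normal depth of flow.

Manning's equation rearranged: A R^(2/3) = nQ / (1.486·√S) = 0.035 × 31700 / (1.486 × √0.0035) = 12620.
At y = 23.6 ft: A R^(2/3) = 8694 — low.
At y = 31.8 ft: A R^(2/3) = 17480 — high.
At y = 27.7 ft: A R^(2/3) = 12620 — ≈ 12620.

y_n = 27.7 ft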